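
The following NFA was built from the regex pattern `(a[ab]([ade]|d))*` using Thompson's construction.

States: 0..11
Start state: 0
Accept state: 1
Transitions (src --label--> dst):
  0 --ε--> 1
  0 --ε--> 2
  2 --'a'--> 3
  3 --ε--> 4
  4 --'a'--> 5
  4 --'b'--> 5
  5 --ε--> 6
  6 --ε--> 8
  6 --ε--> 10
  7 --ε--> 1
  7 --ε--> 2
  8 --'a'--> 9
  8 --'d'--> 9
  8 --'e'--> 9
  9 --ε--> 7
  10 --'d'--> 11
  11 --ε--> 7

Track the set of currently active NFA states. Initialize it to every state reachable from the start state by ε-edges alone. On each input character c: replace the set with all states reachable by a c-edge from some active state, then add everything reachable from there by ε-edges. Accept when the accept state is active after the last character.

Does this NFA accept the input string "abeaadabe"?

Answer: ACCEPT

Trace:
start: ε-closure({0}) = {0,1,2}
'a' @ 1: {3,4}
'b' @ 2: {5,6,8,10}
'e' @ 3: {1,2,7,9}  [accepting]
'a' @ 4: {3,4}
'a' @ 5: {5,6,8,10}
'd' @ 6: {1,2,7,9,11}  [accepting]
'a' @ 7: {3,4}
'b' @ 8: {5,6,8,10}
'e' @ 9: {1,2,7,9}  [accepting]
final: {1,2,7,9}; accept 1 in set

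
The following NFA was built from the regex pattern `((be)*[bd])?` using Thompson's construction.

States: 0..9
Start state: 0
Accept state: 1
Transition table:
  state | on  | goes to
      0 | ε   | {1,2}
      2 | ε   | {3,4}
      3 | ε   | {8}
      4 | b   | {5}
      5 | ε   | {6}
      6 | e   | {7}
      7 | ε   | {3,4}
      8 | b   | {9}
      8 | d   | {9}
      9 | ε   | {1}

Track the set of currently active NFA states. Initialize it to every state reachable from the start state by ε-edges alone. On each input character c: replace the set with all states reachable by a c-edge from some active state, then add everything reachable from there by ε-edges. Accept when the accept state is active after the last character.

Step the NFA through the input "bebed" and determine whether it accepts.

initial (ε-close {0}): {0,1,2,3,4,8}
'b' @ 1: {1,5,6,9}  [accepting]
'e' @ 2: {3,4,7,8}
'b' @ 3: {1,5,6,9}  [accepting]
'e' @ 4: {3,4,7,8}
'd' @ 5: {1,9}  [accepting]
after full input: {1,9}  (accept=1 in)

Answer: ACCEPT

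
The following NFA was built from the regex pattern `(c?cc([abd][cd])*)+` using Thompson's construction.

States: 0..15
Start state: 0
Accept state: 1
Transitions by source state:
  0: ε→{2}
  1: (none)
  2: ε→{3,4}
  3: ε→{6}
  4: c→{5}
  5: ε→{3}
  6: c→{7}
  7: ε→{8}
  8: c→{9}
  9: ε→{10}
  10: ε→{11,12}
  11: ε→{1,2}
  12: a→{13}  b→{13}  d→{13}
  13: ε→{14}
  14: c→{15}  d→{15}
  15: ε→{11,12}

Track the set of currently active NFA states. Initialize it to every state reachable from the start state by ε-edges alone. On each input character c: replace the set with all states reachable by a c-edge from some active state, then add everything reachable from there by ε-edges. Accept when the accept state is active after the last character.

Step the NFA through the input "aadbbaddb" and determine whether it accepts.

Answer: REJECT

Trace:
S₀ = ε-closure({0}) = {0,2,3,4,6}
'a' @ 1: {}  — state set empty
rest 'adbbaddb' ignored (set empty)
end set {} — state 1 not in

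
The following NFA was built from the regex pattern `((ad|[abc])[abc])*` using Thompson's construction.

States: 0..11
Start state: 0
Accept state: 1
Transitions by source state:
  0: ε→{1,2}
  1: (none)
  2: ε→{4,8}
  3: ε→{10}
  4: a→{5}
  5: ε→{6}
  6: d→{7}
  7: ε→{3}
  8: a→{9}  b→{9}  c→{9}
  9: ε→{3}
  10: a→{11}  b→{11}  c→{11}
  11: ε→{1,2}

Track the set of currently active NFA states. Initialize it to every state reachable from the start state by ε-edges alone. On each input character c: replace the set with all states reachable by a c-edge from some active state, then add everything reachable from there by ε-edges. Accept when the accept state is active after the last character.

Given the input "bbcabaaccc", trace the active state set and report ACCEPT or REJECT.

initial (ε-close {0}): {0,1,2,4,8}
'b' @ 1: {3,9,10}
'b' @ 2: {1,2,4,8,11}  (accept∈set)
'c' @ 3: {3,9,10}
'a' @ 4: {1,2,4,8,11}  (accept∈set)
'b' @ 5: {3,9,10}
'a' @ 6: {1,2,4,8,11}  (accept∈set)
'a' @ 7: {3,5,6,9,10}
'c' @ 8: {1,2,4,8,11}  (accept∈set)
'c' @ 9: {3,9,10}
'c' @ 10: {1,2,4,8,11}  (accept∈set)
after full input: {1,2,4,8,11}  (accept=1 in)

Answer: ACCEPT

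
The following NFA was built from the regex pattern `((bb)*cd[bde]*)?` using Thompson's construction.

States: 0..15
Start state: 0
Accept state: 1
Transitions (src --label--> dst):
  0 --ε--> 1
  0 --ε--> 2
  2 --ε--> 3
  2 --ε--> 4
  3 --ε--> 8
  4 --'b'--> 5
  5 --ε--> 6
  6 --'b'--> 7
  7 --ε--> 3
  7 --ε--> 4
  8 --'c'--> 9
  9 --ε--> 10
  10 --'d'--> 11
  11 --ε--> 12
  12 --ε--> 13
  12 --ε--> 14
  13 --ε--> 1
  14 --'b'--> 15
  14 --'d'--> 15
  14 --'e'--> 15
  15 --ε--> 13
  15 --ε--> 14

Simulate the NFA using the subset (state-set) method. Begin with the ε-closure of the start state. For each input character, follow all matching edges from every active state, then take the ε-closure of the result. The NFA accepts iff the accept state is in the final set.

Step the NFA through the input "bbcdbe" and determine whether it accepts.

Answer: ACCEPT

Derivation:
initial (ε-close {0}): {0,1,2,3,4,8}
'b' @ 1: {5,6}
'b' @ 2: {3,4,7,8}
'c' @ 3: {9,10}
'd' @ 4: {1,11,12,13,14}  ✓accept
'b' @ 5: {1,13,14,15}  ✓accept
'e' @ 6: {1,13,14,15}  ✓accept
end set {1,13,14,15} — state 1 in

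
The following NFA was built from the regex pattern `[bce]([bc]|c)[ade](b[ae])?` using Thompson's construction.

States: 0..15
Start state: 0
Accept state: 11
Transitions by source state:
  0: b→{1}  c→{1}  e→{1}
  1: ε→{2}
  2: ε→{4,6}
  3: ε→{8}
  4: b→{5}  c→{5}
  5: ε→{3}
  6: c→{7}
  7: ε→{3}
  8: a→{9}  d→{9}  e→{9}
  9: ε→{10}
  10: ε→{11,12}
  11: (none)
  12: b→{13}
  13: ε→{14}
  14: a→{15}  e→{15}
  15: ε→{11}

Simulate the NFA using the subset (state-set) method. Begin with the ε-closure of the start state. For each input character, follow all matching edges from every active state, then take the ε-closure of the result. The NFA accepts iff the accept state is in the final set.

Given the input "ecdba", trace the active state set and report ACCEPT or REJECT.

start: ε-closure({0}) = {0}
'e' @ 1: {1,2,4,6}
'c' @ 2: {3,5,7,8}
'd' @ 3: {9,10,11,12}  ✓accept
'b' @ 4: {13,14}
'a' @ 5: {11,15}  ✓accept
final: {11,15}; accept 11 in set

Answer: ACCEPT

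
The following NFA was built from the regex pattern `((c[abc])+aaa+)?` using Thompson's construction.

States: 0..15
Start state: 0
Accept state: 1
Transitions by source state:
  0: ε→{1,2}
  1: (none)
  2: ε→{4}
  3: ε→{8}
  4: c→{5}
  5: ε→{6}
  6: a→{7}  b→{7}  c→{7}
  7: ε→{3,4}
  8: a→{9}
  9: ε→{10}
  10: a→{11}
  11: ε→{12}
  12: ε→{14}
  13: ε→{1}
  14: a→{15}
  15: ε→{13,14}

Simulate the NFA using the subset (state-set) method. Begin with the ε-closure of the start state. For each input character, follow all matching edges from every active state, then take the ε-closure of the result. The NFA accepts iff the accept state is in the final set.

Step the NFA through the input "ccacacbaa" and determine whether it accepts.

start: ε-closure({0}) = {0,1,2,4}
'c' @ 1: {5,6}
'c' @ 2: {3,4,7,8}
'a' @ 3: {9,10}
'c' @ 4: {}  — state set empty
rest 'acbaa' ignored (set empty)
after full input: {}  (accept=1 not in)

Answer: REJECT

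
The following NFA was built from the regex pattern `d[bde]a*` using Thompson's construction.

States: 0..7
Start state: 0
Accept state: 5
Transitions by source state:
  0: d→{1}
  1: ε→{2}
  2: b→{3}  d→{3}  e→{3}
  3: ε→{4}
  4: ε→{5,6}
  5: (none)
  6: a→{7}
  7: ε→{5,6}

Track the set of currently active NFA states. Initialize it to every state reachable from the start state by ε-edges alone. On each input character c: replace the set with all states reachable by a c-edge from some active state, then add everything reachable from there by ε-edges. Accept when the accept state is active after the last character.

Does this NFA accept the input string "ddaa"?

Answer: ACCEPT

Trace:
S₀ = ε-closure({0}) = {0}
'd' @ 1: {1,2}
'd' @ 2: {3,4,5,6}  ✓accept
'a' @ 3: {5,6,7}  ✓accept
'a' @ 4: {5,6,7}  ✓accept
end set {5,6,7} — state 5 in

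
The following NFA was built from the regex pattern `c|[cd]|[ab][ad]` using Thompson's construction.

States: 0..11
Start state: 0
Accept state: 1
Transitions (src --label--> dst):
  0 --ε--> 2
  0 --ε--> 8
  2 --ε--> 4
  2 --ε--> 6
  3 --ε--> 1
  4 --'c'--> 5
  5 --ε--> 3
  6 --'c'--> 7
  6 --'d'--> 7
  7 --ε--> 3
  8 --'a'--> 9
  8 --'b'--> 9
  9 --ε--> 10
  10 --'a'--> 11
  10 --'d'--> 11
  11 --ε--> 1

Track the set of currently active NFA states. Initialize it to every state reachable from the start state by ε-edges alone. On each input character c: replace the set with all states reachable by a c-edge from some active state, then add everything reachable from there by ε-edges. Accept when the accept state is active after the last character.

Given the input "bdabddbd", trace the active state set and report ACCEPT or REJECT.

Answer: REJECT

Derivation:
initial (ε-close {0}): {0,2,4,6,8}
'b' @ 1: {9,10}
'd' @ 2: {1,11}  [accepting]
'a' @ 3: {}  — dead — no transitions
rest 'bddbd' ignored (set empty)
end set {} — state 1 not in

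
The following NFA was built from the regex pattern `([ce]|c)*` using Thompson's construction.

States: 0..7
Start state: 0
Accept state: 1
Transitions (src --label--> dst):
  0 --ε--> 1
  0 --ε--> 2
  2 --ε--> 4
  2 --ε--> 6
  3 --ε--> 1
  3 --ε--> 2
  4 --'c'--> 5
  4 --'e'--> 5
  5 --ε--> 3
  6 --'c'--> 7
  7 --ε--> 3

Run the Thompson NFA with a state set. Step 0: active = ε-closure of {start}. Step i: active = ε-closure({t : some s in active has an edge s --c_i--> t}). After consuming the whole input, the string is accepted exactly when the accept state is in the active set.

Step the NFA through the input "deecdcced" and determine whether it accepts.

S₀ = ε-closure({0}) = {0,1,2,4,6}
'd' @ 1: {}  — no active states
rest 'eecdcced' ignored (set empty)
end set {} — state 1 not in

Answer: REJECT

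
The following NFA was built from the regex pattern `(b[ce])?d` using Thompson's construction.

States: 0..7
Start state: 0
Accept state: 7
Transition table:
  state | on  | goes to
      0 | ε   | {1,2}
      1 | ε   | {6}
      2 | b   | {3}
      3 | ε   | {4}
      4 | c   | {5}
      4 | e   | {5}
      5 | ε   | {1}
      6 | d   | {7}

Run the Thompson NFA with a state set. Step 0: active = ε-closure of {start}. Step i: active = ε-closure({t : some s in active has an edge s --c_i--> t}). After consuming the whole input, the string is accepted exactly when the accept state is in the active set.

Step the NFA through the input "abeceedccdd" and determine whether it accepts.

Answer: REJECT

Steps:
start: ε-closure({0}) = {0,1,2,6}
'a' @ 1: {}  — no active states
rest 'beceedccdd' ignored (set empty)
end set {} — state 7 not in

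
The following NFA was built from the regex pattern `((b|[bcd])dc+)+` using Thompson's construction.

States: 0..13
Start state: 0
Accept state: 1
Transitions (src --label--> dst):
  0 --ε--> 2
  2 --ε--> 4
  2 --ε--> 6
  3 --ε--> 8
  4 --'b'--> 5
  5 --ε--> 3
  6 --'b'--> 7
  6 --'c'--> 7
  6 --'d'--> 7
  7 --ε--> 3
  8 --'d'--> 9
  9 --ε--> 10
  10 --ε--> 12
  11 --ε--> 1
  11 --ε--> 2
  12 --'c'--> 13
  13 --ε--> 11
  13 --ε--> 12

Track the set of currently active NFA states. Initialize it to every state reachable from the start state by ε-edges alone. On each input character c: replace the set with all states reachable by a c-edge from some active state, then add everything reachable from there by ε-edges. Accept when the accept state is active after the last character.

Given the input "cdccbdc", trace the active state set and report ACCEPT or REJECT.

Answer: ACCEPT

Derivation:
initial (ε-close {0}): {0,2,4,6}
'c' @ 1: {3,7,8}
'd' @ 2: {9,10,12}
'c' @ 3: {1,2,4,6,11,12,13}  [accepting]
'c' @ 4: {1,2,3,4,6,7,8,11,12,13}  [accepting]
'b' @ 5: {3,5,7,8}
'd' @ 6: {9,10,12}
'c' @ 7: {1,2,4,6,11,12,13}  [accepting]
after full input: {1,2,4,6,11,12,13}  (accept=1 in)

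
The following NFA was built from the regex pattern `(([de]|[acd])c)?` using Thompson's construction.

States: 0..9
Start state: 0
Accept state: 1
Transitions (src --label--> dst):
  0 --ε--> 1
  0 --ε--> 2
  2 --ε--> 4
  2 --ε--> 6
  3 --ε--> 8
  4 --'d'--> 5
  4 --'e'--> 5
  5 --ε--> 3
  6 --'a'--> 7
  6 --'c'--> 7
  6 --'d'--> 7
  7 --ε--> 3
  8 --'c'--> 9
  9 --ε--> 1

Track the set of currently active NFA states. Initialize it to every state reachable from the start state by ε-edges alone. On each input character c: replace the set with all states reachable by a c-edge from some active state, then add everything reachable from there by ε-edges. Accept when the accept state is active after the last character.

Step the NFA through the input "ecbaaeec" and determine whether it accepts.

start: ε-closure({0}) = {0,1,2,4,6}
'e' @ 1: {3,5,8}
'c' @ 2: {1,9}  [accepting]
'b' @ 3: {}  — dead — no transitions
rest 'aaeec' ignored (set empty)
final: {}; accept 1 not in set

Answer: REJECT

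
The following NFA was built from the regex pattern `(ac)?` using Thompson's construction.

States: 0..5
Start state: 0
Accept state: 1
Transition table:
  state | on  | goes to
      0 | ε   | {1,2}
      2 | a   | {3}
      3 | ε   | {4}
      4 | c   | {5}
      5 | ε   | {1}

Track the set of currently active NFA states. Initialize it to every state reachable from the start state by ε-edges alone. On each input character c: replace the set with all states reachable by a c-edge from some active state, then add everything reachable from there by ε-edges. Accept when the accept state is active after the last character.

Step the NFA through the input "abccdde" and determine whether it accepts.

start: ε-closure({0}) = {0,1,2}
'a' @ 1: {3,4}
'b' @ 2: {}  — no active states
rest 'ccdde' ignored (set empty)
end set {} — state 1 not in

Answer: REJECT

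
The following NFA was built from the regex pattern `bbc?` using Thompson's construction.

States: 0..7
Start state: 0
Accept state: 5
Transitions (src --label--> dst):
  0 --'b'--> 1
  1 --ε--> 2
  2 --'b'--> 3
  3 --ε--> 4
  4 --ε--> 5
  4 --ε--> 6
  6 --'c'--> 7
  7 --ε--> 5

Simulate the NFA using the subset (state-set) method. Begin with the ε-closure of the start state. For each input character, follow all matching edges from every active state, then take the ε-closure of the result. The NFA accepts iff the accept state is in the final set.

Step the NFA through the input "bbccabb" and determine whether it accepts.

initial (ε-close {0}): {0}
'b' @ 1: {1,2}
'b' @ 2: {3,4,5,6}  (accept∈set)
'c' @ 3: {5,7}  (accept∈set)
'c' @ 4: {}  — no active states
rest 'abb' ignored (set empty)
end set {} — state 5 not in

Answer: REJECT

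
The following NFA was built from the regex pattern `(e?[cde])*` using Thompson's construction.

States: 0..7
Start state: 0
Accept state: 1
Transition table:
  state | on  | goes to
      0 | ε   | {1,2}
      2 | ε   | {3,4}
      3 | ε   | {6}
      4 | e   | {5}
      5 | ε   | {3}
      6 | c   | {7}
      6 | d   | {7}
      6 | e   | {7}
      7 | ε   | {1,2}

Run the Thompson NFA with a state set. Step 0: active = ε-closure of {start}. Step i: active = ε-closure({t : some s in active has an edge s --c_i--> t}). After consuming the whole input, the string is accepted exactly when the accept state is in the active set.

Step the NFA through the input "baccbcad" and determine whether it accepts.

Answer: REJECT

Derivation:
initial (ε-close {0}): {0,1,2,3,4,6}
'b' @ 1: {}  — no active states
rest 'accbcad' ignored (set empty)
after full input: {}  (accept=1 not in)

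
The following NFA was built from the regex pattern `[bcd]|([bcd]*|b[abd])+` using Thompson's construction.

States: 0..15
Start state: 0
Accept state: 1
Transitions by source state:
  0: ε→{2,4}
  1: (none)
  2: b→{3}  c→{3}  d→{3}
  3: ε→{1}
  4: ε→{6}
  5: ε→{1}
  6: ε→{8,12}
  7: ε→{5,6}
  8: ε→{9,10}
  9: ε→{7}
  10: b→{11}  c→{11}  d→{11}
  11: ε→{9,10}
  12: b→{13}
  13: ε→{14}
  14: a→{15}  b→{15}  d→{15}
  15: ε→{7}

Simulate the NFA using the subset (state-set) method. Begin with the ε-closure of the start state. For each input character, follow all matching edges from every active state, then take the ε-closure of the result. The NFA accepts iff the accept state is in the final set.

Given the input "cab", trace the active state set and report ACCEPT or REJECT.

initial (ε-close {0}): {0,1,2,4,5,6,7,8,9,10,12}
'c' @ 1: {1,3,5,6,7,8,9,10,11,12}  (accept∈set)
'a' @ 2: {}  — state set empty
rest 'b' ignored (set empty)
after full input: {}  (accept=1 not in)

Answer: REJECT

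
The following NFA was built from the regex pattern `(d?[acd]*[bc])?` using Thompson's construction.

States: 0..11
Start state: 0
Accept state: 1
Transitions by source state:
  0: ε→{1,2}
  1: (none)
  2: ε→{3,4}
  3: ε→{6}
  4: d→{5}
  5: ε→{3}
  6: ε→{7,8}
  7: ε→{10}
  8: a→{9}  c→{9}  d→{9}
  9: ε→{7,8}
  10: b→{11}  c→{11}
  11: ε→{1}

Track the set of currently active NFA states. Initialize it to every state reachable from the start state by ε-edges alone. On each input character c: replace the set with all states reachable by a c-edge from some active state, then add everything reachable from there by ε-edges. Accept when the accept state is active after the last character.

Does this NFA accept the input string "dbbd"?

Answer: REJECT

Trace:
initial (ε-close {0}): {0,1,2,3,4,6,7,8,10}
'd' @ 1: {3,5,6,7,8,9,10}
'b' @ 2: {1,11}  ✓accept
'b' @ 3: {}  — dead — no transitions
rest 'd' ignored (set empty)
final: {}; accept 1 not in set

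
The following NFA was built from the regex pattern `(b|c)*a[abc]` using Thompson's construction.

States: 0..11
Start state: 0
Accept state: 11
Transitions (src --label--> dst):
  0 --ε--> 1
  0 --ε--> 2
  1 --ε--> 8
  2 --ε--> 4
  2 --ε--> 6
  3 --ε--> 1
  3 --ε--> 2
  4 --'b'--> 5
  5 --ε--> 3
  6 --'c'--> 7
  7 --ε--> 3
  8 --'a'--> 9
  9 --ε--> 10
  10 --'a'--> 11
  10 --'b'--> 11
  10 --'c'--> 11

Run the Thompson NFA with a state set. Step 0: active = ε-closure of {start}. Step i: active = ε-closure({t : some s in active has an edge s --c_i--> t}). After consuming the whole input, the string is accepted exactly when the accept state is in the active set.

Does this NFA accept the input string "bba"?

Answer: REJECT

Steps:
start: ε-closure({0}) = {0,1,2,4,6,8}
'b' @ 1: {1,2,3,4,5,6,8}
'b' @ 2: {1,2,3,4,5,6,8}
'a' @ 3: {9,10}
end set {9,10} — state 11 not in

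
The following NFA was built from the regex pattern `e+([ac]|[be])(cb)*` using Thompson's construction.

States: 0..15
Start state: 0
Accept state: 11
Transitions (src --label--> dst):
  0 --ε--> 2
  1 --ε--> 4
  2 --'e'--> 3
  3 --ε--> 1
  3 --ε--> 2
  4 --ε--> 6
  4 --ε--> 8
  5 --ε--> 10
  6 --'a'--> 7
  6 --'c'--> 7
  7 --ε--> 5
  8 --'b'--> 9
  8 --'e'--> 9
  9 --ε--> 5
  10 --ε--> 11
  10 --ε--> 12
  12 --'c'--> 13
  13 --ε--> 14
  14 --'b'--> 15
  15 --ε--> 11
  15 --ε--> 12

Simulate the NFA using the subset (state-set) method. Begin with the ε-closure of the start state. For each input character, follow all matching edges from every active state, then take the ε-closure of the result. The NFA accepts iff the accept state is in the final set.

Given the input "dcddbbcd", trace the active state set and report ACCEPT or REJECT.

S₀ = ε-closure({0}) = {0,2}
'd' @ 1: {}  — no active states
rest 'cddbbcd' ignored (set empty)
final: {}; accept 11 not in set

Answer: REJECT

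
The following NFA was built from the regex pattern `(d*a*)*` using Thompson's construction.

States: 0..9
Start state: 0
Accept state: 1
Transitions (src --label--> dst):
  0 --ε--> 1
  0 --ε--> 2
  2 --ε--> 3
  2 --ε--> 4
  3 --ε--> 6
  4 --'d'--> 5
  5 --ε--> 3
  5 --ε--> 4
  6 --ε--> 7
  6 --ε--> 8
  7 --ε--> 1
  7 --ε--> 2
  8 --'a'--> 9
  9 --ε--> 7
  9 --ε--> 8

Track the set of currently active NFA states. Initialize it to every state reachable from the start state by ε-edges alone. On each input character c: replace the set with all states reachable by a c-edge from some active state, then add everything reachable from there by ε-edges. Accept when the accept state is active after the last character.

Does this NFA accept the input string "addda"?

Answer: ACCEPT

Steps:
S₀ = ε-closure({0}) = {0,1,2,3,4,6,7,8}
'a' @ 1: {1,2,3,4,6,7,8,9}  [accepting]
'd' @ 2: {1,2,3,4,5,6,7,8}  [accepting]
'd' @ 3: {1,2,3,4,5,6,7,8}  [accepting]
'd' @ 4: {1,2,3,4,5,6,7,8}  [accepting]
'a' @ 5: {1,2,3,4,6,7,8,9}  [accepting]
final: {1,2,3,4,6,7,8,9}; accept 1 in set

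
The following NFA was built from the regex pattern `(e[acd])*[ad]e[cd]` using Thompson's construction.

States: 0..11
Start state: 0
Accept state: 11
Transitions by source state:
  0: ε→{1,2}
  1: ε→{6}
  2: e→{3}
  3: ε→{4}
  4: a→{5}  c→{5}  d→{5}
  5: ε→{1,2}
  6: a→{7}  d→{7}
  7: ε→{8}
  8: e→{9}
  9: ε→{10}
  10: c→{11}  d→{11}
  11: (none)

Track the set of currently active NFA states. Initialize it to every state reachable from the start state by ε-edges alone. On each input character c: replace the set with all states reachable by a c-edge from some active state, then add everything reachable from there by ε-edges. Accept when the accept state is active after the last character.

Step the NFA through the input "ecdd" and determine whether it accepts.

initial (ε-close {0}): {0,1,2,6}
'e' @ 1: {3,4}
'c' @ 2: {1,2,5,6}
'd' @ 3: {7,8}
'd' @ 4: {}  — no active states
end set {} — state 11 not in

Answer: REJECT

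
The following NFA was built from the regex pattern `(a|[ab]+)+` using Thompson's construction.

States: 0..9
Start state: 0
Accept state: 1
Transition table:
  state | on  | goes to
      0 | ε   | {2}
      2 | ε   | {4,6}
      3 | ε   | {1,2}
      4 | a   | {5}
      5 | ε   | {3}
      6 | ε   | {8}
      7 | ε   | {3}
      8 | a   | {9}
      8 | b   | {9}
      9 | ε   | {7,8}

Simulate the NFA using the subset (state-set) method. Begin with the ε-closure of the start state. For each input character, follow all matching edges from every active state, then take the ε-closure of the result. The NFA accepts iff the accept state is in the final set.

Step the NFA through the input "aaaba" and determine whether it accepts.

initial (ε-close {0}): {0,2,4,6,8}
'a' @ 1: {1,2,3,4,5,6,7,8,9}  ✓accept
'a' @ 2: {1,2,3,4,5,6,7,8,9}  ✓accept
'a' @ 3: {1,2,3,4,5,6,7,8,9}  ✓accept
'b' @ 4: {1,2,3,4,6,7,8,9}  ✓accept
'a' @ 5: {1,2,3,4,5,6,7,8,9}  ✓accept
end set {1,2,3,4,5,6,7,8,9} — state 1 in

Answer: ACCEPT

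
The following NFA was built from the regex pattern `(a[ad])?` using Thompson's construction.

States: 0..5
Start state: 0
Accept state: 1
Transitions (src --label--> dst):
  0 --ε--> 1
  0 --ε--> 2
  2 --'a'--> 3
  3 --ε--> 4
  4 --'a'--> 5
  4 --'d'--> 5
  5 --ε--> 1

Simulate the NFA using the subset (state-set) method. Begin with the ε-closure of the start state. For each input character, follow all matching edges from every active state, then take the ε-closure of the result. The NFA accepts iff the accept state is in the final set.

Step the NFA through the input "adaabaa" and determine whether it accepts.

initial (ε-close {0}): {0,1,2}
'a' @ 1: {3,4}
'd' @ 2: {1,5}  ✓accept
'a' @ 3: {}  — no active states
rest 'abaa' ignored (set empty)
final: {}; accept 1 not in set

Answer: REJECT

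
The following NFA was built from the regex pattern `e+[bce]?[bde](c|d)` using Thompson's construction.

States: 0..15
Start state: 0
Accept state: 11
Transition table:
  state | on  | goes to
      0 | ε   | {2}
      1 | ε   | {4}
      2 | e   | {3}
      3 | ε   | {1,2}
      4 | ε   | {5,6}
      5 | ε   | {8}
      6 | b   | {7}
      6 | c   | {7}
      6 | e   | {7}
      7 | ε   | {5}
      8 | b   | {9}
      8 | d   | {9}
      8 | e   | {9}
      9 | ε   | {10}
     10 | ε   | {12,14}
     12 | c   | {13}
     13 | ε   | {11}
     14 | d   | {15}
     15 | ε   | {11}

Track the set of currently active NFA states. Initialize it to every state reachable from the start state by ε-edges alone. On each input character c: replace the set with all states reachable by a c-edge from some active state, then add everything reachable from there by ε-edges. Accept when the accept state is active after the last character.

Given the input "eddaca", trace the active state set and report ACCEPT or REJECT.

Answer: REJECT

Derivation:
start: ε-closure({0}) = {0,2}
'e' @ 1: {1,2,3,4,5,6,8}
'd' @ 2: {9,10,12,14}
'd' @ 3: {11,15}  ✓accept
'a' @ 4: {}  — dead — no transitions
rest 'ca' ignored (set empty)
final: {}; accept 11 not in set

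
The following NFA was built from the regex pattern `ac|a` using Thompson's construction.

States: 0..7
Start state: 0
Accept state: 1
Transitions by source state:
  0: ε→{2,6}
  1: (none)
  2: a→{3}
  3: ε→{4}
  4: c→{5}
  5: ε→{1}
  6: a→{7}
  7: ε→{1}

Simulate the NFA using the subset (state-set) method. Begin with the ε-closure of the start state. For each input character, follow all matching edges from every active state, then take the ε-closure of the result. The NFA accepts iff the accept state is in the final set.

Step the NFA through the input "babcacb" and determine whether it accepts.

initial (ε-close {0}): {0,2,6}
'b' @ 1: {}  — state set empty
rest 'abcacb' ignored (set empty)
end set {} — state 1 not in

Answer: REJECT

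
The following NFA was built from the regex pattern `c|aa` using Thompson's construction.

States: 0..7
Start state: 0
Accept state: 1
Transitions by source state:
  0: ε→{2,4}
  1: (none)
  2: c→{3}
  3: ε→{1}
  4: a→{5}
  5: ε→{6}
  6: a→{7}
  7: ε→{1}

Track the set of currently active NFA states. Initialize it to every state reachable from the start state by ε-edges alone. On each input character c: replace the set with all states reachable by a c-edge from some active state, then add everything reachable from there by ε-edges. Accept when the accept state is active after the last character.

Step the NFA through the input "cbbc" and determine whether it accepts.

initial (ε-close {0}): {0,2,4}
'c' @ 1: {1,3}  [accepting]
'b' @ 2: {}  — dead — no transitions
rest 'bc' ignored (set empty)
after full input: {}  (accept=1 not in)

Answer: REJECT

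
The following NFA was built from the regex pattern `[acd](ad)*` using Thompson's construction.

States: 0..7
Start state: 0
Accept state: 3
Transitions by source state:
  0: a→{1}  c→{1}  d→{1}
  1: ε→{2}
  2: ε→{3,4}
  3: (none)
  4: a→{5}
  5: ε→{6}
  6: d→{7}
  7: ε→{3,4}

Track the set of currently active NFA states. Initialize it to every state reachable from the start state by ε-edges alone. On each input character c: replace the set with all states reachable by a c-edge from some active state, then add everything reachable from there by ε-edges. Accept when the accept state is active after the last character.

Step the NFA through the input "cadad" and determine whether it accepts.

Answer: ACCEPT

Trace:
start: ε-closure({0}) = {0}
'c' @ 1: {1,2,3,4}  (accept∈set)
'a' @ 2: {5,6}
'd' @ 3: {3,4,7}  (accept∈set)
'a' @ 4: {5,6}
'd' @ 5: {3,4,7}  (accept∈set)
end set {3,4,7} — state 3 in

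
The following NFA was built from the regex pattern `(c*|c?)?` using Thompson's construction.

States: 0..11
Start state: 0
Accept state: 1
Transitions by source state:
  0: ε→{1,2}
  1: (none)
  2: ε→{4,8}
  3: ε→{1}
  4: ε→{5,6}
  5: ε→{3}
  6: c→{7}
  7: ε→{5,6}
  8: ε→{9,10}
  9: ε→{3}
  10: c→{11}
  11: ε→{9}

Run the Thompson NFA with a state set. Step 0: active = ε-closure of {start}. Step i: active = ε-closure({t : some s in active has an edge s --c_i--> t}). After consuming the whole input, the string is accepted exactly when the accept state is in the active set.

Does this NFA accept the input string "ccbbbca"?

Answer: REJECT

Derivation:
initial (ε-close {0}): {0,1,2,3,4,5,6,8,9,10}
'c' @ 1: {1,3,5,6,7,9,11}  ✓accept
'c' @ 2: {1,3,5,6,7}  ✓accept
'b' @ 3: {}  — dead — no transitions
rest 'bbca' ignored (set empty)
after full input: {}  (accept=1 not in)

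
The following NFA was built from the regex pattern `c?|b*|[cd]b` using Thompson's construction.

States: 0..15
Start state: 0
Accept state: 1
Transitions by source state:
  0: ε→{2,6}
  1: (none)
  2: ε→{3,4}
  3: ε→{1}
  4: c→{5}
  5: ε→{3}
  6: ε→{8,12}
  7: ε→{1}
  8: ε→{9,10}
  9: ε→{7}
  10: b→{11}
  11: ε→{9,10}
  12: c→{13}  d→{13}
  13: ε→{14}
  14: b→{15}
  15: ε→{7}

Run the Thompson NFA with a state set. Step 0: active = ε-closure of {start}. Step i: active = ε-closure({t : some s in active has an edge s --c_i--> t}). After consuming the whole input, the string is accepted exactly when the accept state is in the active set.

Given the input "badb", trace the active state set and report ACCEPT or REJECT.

Answer: REJECT

Steps:
start: ε-closure({0}) = {0,1,2,3,4,6,7,8,9,10,12}
'b' @ 1: {1,7,9,10,11}  ✓accept
'a' @ 2: {}  — state set empty
rest 'db' ignored (set empty)
end set {} — state 1 not in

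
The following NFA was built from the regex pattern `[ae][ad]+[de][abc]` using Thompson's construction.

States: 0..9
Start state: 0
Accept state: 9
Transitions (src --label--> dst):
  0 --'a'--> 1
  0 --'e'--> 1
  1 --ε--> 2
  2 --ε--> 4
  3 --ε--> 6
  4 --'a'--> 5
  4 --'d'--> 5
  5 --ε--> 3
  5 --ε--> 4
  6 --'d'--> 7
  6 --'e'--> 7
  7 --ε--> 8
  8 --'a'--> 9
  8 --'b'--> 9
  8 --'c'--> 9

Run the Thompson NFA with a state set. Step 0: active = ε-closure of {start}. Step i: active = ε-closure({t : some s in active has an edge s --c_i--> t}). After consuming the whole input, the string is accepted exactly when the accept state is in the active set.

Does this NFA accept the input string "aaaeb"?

Answer: ACCEPT

Trace:
initial (ε-close {0}): {0}
'a' @ 1: {1,2,4}
'a' @ 2: {3,4,5,6}
'a' @ 3: {3,4,5,6}
'e' @ 4: {7,8}
'b' @ 5: {9}  (accept∈set)
final: {9}; accept 9 in set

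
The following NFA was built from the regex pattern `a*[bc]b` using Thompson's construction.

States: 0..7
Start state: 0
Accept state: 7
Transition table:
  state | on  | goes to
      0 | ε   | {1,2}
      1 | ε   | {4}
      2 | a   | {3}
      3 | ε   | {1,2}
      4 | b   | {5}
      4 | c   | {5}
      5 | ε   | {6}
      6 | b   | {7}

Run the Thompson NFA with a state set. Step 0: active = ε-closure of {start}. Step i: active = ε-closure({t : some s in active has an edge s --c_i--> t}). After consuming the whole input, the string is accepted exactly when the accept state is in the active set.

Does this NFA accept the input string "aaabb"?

initial (ε-close {0}): {0,1,2,4}
'a' @ 1: {1,2,3,4}
'a' @ 2: {1,2,3,4}
'a' @ 3: {1,2,3,4}
'b' @ 4: {5,6}
'b' @ 5: {7}  [accepting]
end set {7} — state 7 in

Answer: ACCEPT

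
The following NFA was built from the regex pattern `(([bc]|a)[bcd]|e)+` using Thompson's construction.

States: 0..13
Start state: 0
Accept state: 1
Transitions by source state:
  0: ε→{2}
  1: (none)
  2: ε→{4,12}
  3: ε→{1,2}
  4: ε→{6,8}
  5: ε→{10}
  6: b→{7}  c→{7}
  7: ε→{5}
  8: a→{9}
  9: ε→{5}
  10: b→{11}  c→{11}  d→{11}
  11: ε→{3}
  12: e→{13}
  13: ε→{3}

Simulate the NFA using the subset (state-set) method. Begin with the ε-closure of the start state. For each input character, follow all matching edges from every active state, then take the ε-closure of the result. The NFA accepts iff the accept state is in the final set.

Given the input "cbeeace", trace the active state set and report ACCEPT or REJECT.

Answer: ACCEPT

Derivation:
start: ε-closure({0}) = {0,2,4,6,8,12}
'c' @ 1: {5,7,10}
'b' @ 2: {1,2,3,4,6,8,11,12}  (accept∈set)
'e' @ 3: {1,2,3,4,6,8,12,13}  (accept∈set)
'e' @ 4: {1,2,3,4,6,8,12,13}  (accept∈set)
'a' @ 5: {5,9,10}
'c' @ 6: {1,2,3,4,6,8,11,12}  (accept∈set)
'e' @ 7: {1,2,3,4,6,8,12,13}  (accept∈set)
after full input: {1,2,3,4,6,8,12,13}  (accept=1 in)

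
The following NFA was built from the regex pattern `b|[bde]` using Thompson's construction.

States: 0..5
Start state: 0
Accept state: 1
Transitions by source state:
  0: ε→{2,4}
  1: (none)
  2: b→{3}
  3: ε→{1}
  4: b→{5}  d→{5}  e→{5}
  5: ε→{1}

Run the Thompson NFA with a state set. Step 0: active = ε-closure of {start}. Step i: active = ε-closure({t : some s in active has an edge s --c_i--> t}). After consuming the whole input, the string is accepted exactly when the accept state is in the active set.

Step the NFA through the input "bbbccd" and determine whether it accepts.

S₀ = ε-closure({0}) = {0,2,4}
'b' @ 1: {1,3,5}  (accept∈set)
'b' @ 2: {}  — dead — no transitions
rest 'bccd' ignored (set empty)
after full input: {}  (accept=1 not in)

Answer: REJECT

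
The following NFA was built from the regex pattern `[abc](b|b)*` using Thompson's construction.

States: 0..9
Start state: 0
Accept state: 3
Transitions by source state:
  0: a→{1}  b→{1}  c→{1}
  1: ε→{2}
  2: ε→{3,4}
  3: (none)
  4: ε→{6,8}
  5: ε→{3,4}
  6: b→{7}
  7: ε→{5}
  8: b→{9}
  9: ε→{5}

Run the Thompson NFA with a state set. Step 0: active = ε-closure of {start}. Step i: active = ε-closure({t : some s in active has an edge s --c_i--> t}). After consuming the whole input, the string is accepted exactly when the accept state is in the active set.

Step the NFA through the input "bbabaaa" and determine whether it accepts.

Answer: REJECT

Derivation:
initial (ε-close {0}): {0}
'b' @ 1: {1,2,3,4,6,8}  [accepting]
'b' @ 2: {3,4,5,6,7,8,9}  [accepting]
'a' @ 3: {}  — state set empty
rest 'baaa' ignored (set empty)
end set {} — state 3 not in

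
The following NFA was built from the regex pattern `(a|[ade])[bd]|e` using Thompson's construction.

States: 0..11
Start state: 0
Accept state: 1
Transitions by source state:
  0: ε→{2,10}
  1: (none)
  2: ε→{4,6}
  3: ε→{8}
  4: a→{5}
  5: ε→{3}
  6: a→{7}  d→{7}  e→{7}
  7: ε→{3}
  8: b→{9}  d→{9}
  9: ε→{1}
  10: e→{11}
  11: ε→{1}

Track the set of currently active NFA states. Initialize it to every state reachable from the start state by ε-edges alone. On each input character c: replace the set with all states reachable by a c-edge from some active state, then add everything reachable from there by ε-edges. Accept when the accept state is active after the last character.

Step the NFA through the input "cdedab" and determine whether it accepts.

Answer: REJECT

Steps:
start: ε-closure({0}) = {0,2,4,6,10}
'c' @ 1: {}  — state set empty
rest 'dedab' ignored (set empty)
end set {} — state 1 not in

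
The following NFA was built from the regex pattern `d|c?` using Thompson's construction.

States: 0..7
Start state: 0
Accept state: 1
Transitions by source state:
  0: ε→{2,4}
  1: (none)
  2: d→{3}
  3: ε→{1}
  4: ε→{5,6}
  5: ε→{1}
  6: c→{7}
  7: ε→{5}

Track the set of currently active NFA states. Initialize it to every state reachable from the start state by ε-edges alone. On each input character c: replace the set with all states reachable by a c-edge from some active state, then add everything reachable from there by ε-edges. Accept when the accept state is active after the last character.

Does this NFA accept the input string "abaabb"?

S₀ = ε-closure({0}) = {0,1,2,4,5,6}
'a' @ 1: {}  — no active states
rest 'baabb' ignored (set empty)
end set {} — state 1 not in

Answer: REJECT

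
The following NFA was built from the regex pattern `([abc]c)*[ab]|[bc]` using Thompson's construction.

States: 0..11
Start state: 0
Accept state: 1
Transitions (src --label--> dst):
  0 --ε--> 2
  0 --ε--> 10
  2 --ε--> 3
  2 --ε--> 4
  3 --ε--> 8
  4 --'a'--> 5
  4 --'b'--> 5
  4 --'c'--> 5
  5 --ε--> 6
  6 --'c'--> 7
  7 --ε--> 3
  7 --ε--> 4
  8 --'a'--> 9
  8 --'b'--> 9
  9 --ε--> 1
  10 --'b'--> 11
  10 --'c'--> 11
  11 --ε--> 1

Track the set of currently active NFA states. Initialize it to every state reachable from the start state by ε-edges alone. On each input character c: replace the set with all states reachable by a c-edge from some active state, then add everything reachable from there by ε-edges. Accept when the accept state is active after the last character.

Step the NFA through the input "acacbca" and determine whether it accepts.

initial (ε-close {0}): {0,2,3,4,8,10}
'a' @ 1: {1,5,6,9}  ✓accept
'c' @ 2: {3,4,7,8}
'a' @ 3: {1,5,6,9}  ✓accept
'c' @ 4: {3,4,7,8}
'b' @ 5: {1,5,6,9}  ✓accept
'c' @ 6: {3,4,7,8}
'a' @ 7: {1,5,6,9}  ✓accept
final: {1,5,6,9}; accept 1 in set

Answer: ACCEPT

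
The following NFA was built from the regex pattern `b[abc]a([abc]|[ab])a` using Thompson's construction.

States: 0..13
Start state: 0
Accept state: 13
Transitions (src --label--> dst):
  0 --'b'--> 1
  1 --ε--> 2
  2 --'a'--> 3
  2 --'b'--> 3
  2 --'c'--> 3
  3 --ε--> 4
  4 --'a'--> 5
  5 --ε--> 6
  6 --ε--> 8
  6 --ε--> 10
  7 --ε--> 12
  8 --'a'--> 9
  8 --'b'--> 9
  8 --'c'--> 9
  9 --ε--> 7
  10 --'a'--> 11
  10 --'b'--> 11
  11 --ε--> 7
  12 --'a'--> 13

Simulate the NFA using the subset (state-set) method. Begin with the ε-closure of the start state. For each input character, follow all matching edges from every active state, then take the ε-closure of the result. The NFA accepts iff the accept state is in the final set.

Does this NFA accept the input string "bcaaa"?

S₀ = ε-closure({0}) = {0}
'b' @ 1: {1,2}
'c' @ 2: {3,4}
'a' @ 3: {5,6,8,10}
'a' @ 4: {7,9,11,12}
'a' @ 5: {13}  (accept∈set)
final: {13}; accept 13 in set

Answer: ACCEPT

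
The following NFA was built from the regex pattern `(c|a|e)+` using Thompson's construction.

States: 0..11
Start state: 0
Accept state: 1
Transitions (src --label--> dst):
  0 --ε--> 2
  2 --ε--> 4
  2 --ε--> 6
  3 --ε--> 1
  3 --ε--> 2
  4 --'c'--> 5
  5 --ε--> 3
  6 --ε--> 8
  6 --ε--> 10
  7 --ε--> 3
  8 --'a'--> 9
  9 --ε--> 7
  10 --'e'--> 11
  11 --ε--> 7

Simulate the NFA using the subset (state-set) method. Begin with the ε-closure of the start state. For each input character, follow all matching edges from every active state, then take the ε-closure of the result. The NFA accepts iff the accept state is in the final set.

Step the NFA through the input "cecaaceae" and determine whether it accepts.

Answer: ACCEPT

Derivation:
start: ε-closure({0}) = {0,2,4,6,8,10}
'c' @ 1: {1,2,3,4,5,6,8,10}  (accept∈set)
'e' @ 2: {1,2,3,4,6,7,8,10,11}  (accept∈set)
'c' @ 3: {1,2,3,4,5,6,8,10}  (accept∈set)
'a' @ 4: {1,2,3,4,6,7,8,9,10}  (accept∈set)
'a' @ 5: {1,2,3,4,6,7,8,9,10}  (accept∈set)
'c' @ 6: {1,2,3,4,5,6,8,10}  (accept∈set)
'e' @ 7: {1,2,3,4,6,7,8,10,11}  (accept∈set)
'a' @ 8: {1,2,3,4,6,7,8,9,10}  (accept∈set)
'e' @ 9: {1,2,3,4,6,7,8,10,11}  (accept∈set)
end set {1,2,3,4,6,7,8,10,11} — state 1 in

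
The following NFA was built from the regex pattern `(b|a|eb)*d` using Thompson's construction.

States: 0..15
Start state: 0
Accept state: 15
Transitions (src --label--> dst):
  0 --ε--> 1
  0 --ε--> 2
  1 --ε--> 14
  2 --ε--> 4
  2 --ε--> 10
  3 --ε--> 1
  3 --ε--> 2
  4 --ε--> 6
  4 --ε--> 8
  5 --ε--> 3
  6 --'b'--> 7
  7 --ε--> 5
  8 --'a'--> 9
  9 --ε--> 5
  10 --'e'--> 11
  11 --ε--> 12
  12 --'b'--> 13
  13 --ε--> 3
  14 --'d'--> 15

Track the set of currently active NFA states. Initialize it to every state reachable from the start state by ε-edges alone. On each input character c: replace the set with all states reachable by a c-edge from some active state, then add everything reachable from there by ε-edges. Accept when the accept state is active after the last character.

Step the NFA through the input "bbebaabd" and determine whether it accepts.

Answer: ACCEPT

Steps:
initial (ε-close {0}): {0,1,2,4,6,8,10,14}
'b' @ 1: {1,2,3,4,5,6,7,8,10,14}
'b' @ 2: {1,2,3,4,5,6,7,8,10,14}
'e' @ 3: {11,12}
'b' @ 4: {1,2,3,4,6,8,10,13,14}
'a' @ 5: {1,2,3,4,5,6,8,9,10,14}
'a' @ 6: {1,2,3,4,5,6,8,9,10,14}
'b' @ 7: {1,2,3,4,5,6,7,8,10,14}
'd' @ 8: {15}  [accepting]
after full input: {15}  (accept=15 in)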